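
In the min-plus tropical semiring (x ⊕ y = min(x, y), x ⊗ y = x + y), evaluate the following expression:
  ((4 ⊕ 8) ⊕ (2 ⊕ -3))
((4 ⊕ 8) ⊕ (2 ⊕ -3)) = -3

Expand innermost to outermost. Recall ⊕ takes the minimum of its arguments and ⊗ takes their sum. Working out the expression ((4 ⊕ 8) ⊕ (2 ⊕ -3)) gives -3.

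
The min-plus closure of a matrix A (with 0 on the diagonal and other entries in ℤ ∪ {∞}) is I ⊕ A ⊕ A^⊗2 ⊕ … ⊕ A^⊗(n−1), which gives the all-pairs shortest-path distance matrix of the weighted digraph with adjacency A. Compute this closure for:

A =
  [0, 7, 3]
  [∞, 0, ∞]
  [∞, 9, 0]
Closure =
  [0, 7, 3]
  [∞, 0, ∞]
  [∞, 9, 0]

This is the Floyd-Warshall all-pairs shortest-path computation. For each intermediate vertex k = 0, 1, …, 2, update dist[i][j] ← min(dist[i][j], dist[i][k] + dist[k][j]). The final matrix gives, for each (i, j), the minimum total weight of any directed path from i to j (possibly empty when i = j).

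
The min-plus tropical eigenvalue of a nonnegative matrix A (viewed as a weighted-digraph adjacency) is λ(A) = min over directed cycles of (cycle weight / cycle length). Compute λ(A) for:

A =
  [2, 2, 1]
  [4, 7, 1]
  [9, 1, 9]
λ(A) = 1

Enumerate directed cycles and compute their means (weight / length). Sample:
  cycle 0 → 0: weight = 2, length = 1, mean = 2/1 ≈ 2.000
  cycle 1 → 1: weight = 7, length = 1, mean = 7/1 ≈ 7.000
  cycle 2 → 2: weight = 9, length = 1, mean = 9/1 ≈ 9.000
  cycle 0 → 1 → 0: weight = 6, length = 2, mean = 6/2 ≈ 3.000
  cycle 0 → 2 → 0: weight = 10, length = 2, mean = 10/2 ≈ 5.000
  cycle 1 → 0 → 1: weight = 6, length = 2, mean = 6/2 ≈ 3.000
Minimum mean = 1.000, attained e.g. along the cycle 1 → 2 → 1 with weight 2 and length 2. So λ(A) = 2/2 = 1.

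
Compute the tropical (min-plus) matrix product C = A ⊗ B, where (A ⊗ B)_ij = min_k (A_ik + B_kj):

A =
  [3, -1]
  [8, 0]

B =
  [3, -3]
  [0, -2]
A ⊗ B =
  [-1, -3]
  [0, -2]

Apply the min-plus product entry-by-entry:
  C[0][0] = min over k of (A[0][0] + B[0][0] = 3 + 3 = 6, A[0][1] + B[1][0] = -1 + 0 = -1) = -1 (attained at k = 1)
  C[0][1] = min over k of (A[0][0] + B[0][1] = 3 + -3 = 0, A[0][1] + B[1][1] = -1 + -2 = -3) = -3 (attained at k = 1)
  C[1][0] = min over k of (A[1][0] + B[0][0] = 8 + 3 = 11, A[1][1] + B[1][0] = 0 + 0 = 0) = 0 (attained at k = 1)
  C[1][1] = min over k of (A[1][0] + B[0][1] = 8 + -3 = 5, A[1][1] + B[1][1] = 0 + -2 = -2) = -2 (attained at k = 1)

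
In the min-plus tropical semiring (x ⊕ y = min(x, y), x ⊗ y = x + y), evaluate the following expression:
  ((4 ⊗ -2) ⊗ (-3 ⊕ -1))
((4 ⊗ -2) ⊗ (-3 ⊕ -1)) = -1

Expand innermost to outermost. Recall ⊕ takes the minimum of its arguments and ⊗ takes their sum. Working out the expression ((4 ⊗ -2) ⊗ (-3 ⊕ -1)) gives -1.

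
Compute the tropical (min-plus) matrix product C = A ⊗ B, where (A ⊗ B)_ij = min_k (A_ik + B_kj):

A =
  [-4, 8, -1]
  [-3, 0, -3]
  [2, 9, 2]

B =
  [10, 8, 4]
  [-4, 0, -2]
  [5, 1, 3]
A ⊗ B =
  [4, 0, 0]
  [-4, -2, -2]
  [5, 3, 5]

Apply the min-plus product entry-by-entry:
  C[0][0] = min over k of (A[0][0] + B[0][0] = -4 + 10 = 6, A[0][1] + B[1][0] = 8 + -4 = 4, A[0][2] + B[2][0] = -1 + 5 = 4) = 4 (attained at k = 1)
  C[0][1] = min over k of (A[0][0] + B[0][1] = -4 + 8 = 4, A[0][1] + B[1][1] = 8 + 0 = 8, A[0][2] + B[2][1] = -1 + 1 = 0) = 0 (attained at k = 2)
  C[0][2] = min over k of (A[0][0] + B[0][2] = -4 + 4 = 0, A[0][1] + B[1][2] = 8 + -2 = 6, A[0][2] + B[2][2] = -1 + 3 = 2) = 0 (attained at k = 0)
  C[1][0] = min over k of (A[1][0] + B[0][0] = -3 + 10 = 7, A[1][1] + B[1][0] = 0 + -4 = -4, A[1][2] + B[2][0] = -3 + 5 = 2) = -4 (attained at k = 1)
  C[1][1] = min over k of (A[1][0] + B[0][1] = -3 + 8 = 5, A[1][1] + B[1][1] = 0 + 0 = 0, A[1][2] + B[2][1] = -3 + 1 = -2) = -2 (attained at k = 2)
  C[1][2] = min over k of (A[1][0] + B[0][2] = -3 + 4 = 1, A[1][1] + B[1][2] = 0 + -2 = -2, A[1][2] + B[2][2] = -3 + 3 = 0) = -2 (attained at k = 1)
  C[2][0] = min over k of (A[2][0] + B[0][0] = 2 + 10 = 12, A[2][1] + B[1][0] = 9 + -4 = 5, A[2][2] + B[2][0] = 2 + 5 = 7) = 5 (attained at k = 1)
  C[2][1] = min over k of (A[2][0] + B[0][1] = 2 + 8 = 10, A[2][1] + B[1][1] = 9 + 0 = 9, A[2][2] + B[2][1] = 2 + 1 = 3) = 3 (attained at k = 2)
  C[2][2] = min over k of (A[2][0] + B[0][2] = 2 + 4 = 6, A[2][1] + B[1][2] = 9 + -2 = 7, A[2][2] + B[2][2] = 2 + 3 = 5) = 5 (attained at k = 2)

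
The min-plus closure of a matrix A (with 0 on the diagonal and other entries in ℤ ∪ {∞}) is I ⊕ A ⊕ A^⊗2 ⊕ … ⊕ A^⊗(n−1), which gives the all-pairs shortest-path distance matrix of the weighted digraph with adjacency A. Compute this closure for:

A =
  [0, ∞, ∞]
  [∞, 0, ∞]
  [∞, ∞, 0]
Closure =
  [0, ∞, ∞]
  [∞, 0, ∞]
  [∞, ∞, 0]

This is the Floyd-Warshall all-pairs shortest-path computation. For each intermediate vertex k = 0, 1, …, 2, update dist[i][j] ← min(dist[i][j], dist[i][k] + dist[k][j]). The final matrix gives, for each (i, j), the minimum total weight of any directed path from i to j (possibly empty when i = j).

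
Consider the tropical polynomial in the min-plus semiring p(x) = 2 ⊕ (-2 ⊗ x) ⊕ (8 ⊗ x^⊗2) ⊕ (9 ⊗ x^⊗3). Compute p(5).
p(5) = 2

A tropical monomial a ⊗ x^⊗i evaluates to a + i · x. Evaluating each term at x = 5:
  Term 0 contributes 2 + 0 · 5 = 2
  Term 1 contributes -2 + 1 · 5 = 3
  Term 2 contributes 8 + 2 · 5 = 18
  Term 3 contributes 9 + 3 · 5 = 24
p(5) = ⊕ of these = min[2, 3, 18, 24] = 2.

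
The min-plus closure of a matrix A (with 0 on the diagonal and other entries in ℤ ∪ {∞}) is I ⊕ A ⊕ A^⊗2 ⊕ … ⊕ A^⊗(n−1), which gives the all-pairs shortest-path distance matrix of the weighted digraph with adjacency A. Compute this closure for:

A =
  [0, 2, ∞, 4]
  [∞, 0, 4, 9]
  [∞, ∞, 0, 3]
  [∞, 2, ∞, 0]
Closure =
  [0, 2, 6, 4]
  [∞, 0, 4, 7]
  [∞, 5, 0, 3]
  [∞, 2, 6, 0]

This is the Floyd-Warshall all-pairs shortest-path computation. For each intermediate vertex k = 0, 1, …, 3, update dist[i][j] ← min(dist[i][j], dist[i][k] + dist[k][j]). The final matrix gives, for each (i, j), the minimum total weight of any directed path from i to j (possibly empty when i = j).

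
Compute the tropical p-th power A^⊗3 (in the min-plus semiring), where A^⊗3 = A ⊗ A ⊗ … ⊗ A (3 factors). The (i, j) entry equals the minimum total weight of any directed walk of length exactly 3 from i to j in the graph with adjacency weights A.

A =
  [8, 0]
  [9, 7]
A^⊗3 =
  [16, 9]
  [18, 16]

Each entry (A^⊗3)_ij equals the minimum over all length-3 walks i = v_0 → v_1 → … → v_3 = j of Σ_t A[v_t][v_{t+1}]. For example, for (i, j) = (0, 1) we minimise over 4 possible intermediate vertex sequences; the minimum is 9, attained along the walk 0 → 1 → 0 → 1.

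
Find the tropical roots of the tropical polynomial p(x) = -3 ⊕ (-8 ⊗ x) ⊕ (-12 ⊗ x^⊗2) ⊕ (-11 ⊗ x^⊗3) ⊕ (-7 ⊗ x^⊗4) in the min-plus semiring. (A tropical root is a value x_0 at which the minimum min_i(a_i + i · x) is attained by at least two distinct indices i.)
Roots: {-4, -1, 4, 5}

Each tropical root is a break point of the lower envelope of the lines y = a_i + i · x (there are 5 lines, with slopes 0, 1, ..., 4). Only the lines that attain the minimum somewhere contribute to roots; other lines are dominated. Here the surviving (envelope) indices are i = 4, i = 3, i = 2, i = 1, i = 0.
Intersections between consecutive envelope lines give the roots: for adjacent envelope indices i < j the intersection is x = (a_i − a_j) / (j − i). Reading off the sorted break points: {-4, -1, 4, 5}.
Verification: at each break x_0, at least two indices attain the minimum of min_i(a_i + i · x_0).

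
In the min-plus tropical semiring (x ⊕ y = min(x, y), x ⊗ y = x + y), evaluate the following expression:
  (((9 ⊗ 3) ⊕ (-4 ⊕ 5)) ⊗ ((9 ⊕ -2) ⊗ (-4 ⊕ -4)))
(((9 ⊗ 3) ⊕ (-4 ⊕ 5)) ⊗ ((9 ⊕ -2) ⊗ (-4 ⊕ -4))) = -10

Expand innermost to outermost. Recall ⊕ takes the minimum of its arguments and ⊗ takes their sum. Working out the expression (((9 ⊗ 3) ⊕ (-4 ⊕ 5)) ⊗ ((9 ⊕ -2) ⊗ (-4 ⊕ -4))) gives -10.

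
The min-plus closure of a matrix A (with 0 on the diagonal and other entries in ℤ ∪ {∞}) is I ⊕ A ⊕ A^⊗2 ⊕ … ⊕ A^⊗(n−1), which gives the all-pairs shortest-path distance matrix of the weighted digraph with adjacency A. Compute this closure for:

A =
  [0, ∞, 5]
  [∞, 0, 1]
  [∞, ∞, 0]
Closure =
  [0, ∞, 5]
  [∞, 0, 1]
  [∞, ∞, 0]

This is the Floyd-Warshall all-pairs shortest-path computation. For each intermediate vertex k = 0, 1, …, 2, update dist[i][j] ← min(dist[i][j], dist[i][k] + dist[k][j]). The final matrix gives, for each (i, j), the minimum total weight of any directed path from i to j (possibly empty when i = j).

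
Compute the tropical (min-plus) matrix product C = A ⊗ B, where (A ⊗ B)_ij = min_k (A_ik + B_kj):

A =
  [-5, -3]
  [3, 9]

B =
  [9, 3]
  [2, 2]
A ⊗ B =
  [-1, -2]
  [11, 6]

Apply the min-plus product entry-by-entry:
  C[0][0] = min over k of (A[0][0] + B[0][0] = -5 + 9 = 4, A[0][1] + B[1][0] = -3 + 2 = -1) = -1 (attained at k = 1)
  C[0][1] = min over k of (A[0][0] + B[0][1] = -5 + 3 = -2, A[0][1] + B[1][1] = -3 + 2 = -1) = -2 (attained at k = 0)
  C[1][0] = min over k of (A[1][0] + B[0][0] = 3 + 9 = 12, A[1][1] + B[1][0] = 9 + 2 = 11) = 11 (attained at k = 1)
  C[1][1] = min over k of (A[1][0] + B[0][1] = 3 + 3 = 6, A[1][1] + B[1][1] = 9 + 2 = 11) = 6 (attained at k = 0)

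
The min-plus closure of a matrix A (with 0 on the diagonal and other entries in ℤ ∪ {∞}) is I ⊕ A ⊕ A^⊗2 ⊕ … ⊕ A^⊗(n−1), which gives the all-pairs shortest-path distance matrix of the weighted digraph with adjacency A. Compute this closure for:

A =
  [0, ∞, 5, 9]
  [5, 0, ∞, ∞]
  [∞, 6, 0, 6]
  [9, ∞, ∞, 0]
Closure =
  [0, 11, 5, 9]
  [5, 0, 10, 14]
  [11, 6, 0, 6]
  [9, 20, 14, 0]

This is the Floyd-Warshall all-pairs shortest-path computation. For each intermediate vertex k = 0, 1, …, 3, update dist[i][j] ← min(dist[i][j], dist[i][k] + dist[k][j]). The final matrix gives, for each (i, j), the minimum total weight of any directed path from i to j (possibly empty when i = j).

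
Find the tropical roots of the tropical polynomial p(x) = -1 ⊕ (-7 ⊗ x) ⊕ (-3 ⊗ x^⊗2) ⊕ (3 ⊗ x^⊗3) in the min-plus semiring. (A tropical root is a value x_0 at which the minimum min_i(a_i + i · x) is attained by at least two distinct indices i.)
Roots: {-6, -4, 6}

Each tropical root is a break point of the lower envelope of the lines y = a_i + i · x (there are 4 lines, with slopes 0, 1, ..., 3). Only the lines that attain the minimum somewhere contribute to roots; other lines are dominated. Here the surviving (envelope) indices are i = 3, i = 2, i = 1, i = 0.
Intersections between consecutive envelope lines give the roots: for adjacent envelope indices i < j the intersection is x = (a_i − a_j) / (j − i). Reading off the sorted break points: {-6, -4, 6}.
Verification: at each break x_0, at least two indices attain the minimum of min_i(a_i + i · x_0).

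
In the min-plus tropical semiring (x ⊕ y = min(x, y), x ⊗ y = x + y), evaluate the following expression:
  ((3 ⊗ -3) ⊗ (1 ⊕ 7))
((3 ⊗ -3) ⊗ (1 ⊕ 7)) = 1

Expand innermost to outermost. Recall ⊕ takes the minimum of its arguments and ⊗ takes their sum. Working out the expression ((3 ⊗ -3) ⊗ (1 ⊕ 7)) gives 1.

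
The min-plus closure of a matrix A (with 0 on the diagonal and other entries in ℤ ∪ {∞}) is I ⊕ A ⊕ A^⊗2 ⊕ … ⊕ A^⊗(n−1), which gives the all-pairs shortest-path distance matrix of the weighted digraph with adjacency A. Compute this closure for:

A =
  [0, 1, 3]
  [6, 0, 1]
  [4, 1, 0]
Closure =
  [0, 1, 2]
  [5, 0, 1]
  [4, 1, 0]

This is the Floyd-Warshall all-pairs shortest-path computation. For each intermediate vertex k = 0, 1, …, 2, update dist[i][j] ← min(dist[i][j], dist[i][k] + dist[k][j]). The final matrix gives, for each (i, j), the minimum total weight of any directed path from i to j (possibly empty when i = j).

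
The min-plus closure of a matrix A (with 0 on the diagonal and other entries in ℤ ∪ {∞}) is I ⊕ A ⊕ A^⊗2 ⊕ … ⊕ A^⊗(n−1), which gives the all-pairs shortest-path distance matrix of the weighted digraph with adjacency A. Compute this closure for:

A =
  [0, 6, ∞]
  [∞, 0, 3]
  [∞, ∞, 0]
Closure =
  [0, 6, 9]
  [∞, 0, 3]
  [∞, ∞, 0]

This is the Floyd-Warshall all-pairs shortest-path computation. For each intermediate vertex k = 0, 1, …, 2, update dist[i][j] ← min(dist[i][j], dist[i][k] + dist[k][j]). The final matrix gives, for each (i, j), the minimum total weight of any directed path from i to j (possibly empty when i = j).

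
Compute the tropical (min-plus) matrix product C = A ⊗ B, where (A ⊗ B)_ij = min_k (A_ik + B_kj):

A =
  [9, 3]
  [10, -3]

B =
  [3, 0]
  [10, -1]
A ⊗ B =
  [12, 2]
  [7, -4]

Apply the min-plus product entry-by-entry:
  C[0][0] = min over k of (A[0][0] + B[0][0] = 9 + 3 = 12, A[0][1] + B[1][0] = 3 + 10 = 13) = 12 (attained at k = 0)
  C[0][1] = min over k of (A[0][0] + B[0][1] = 9 + 0 = 9, A[0][1] + B[1][1] = 3 + -1 = 2) = 2 (attained at k = 1)
  C[1][0] = min over k of (A[1][0] + B[0][0] = 10 + 3 = 13, A[1][1] + B[1][0] = -3 + 10 = 7) = 7 (attained at k = 1)
  C[1][1] = min over k of (A[1][0] + B[0][1] = 10 + 0 = 10, A[1][1] + B[1][1] = -3 + -1 = -4) = -4 (attained at k = 1)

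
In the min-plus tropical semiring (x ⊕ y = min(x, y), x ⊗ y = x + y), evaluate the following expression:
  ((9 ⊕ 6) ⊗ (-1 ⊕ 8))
((9 ⊕ 6) ⊗ (-1 ⊕ 8)) = 5

Expand innermost to outermost. Recall ⊕ takes the minimum of its arguments and ⊗ takes their sum. Working out the expression ((9 ⊕ 6) ⊗ (-1 ⊕ 8)) gives 5.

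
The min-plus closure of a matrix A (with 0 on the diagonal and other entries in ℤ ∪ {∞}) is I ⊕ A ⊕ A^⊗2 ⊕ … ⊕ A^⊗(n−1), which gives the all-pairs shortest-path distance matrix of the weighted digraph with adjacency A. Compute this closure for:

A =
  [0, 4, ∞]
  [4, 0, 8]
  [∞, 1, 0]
Closure =
  [0, 4, 12]
  [4, 0, 8]
  [5, 1, 0]

This is the Floyd-Warshall all-pairs shortest-path computation. For each intermediate vertex k = 0, 1, …, 2, update dist[i][j] ← min(dist[i][j], dist[i][k] + dist[k][j]). The final matrix gives, for each (i, j), the minimum total weight of any directed path from i to j (possibly empty when i = j).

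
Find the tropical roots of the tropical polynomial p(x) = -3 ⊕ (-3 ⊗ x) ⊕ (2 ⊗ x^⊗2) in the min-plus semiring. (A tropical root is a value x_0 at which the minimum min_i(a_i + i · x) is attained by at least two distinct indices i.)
Roots: {-5, 0}

Each tropical root is a break point of the lower envelope of the lines y = a_i + i · x (there are 3 lines, with slopes 0, 1, ..., 2). Only the lines that attain the minimum somewhere contribute to roots; other lines are dominated. Here the surviving (envelope) indices are i = 2, i = 1, i = 0.
Intersections between consecutive envelope lines give the roots: for adjacent envelope indices i < j the intersection is x = (a_i − a_j) / (j − i). Reading off the sorted break points: {-5, 0}.
Verification: at each break x_0, at least two indices attain the minimum of min_i(a_i + i · x_0).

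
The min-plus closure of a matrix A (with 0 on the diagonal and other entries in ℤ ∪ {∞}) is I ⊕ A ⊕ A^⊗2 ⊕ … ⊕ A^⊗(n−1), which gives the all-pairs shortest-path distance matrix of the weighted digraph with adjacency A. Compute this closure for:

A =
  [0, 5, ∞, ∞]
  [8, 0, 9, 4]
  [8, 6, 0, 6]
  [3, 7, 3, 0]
Closure =
  [0, 5, 12, 9]
  [7, 0, 7, 4]
  [8, 6, 0, 6]
  [3, 7, 3, 0]

This is the Floyd-Warshall all-pairs shortest-path computation. For each intermediate vertex k = 0, 1, …, 3, update dist[i][j] ← min(dist[i][j], dist[i][k] + dist[k][j]). The final matrix gives, for each (i, j), the minimum total weight of any directed path from i to j (possibly empty when i = j).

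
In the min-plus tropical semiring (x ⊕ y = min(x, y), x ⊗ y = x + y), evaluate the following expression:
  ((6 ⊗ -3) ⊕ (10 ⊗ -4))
((6 ⊗ -3) ⊕ (10 ⊗ -4)) = 3

Expand innermost to outermost. Recall ⊕ takes the minimum of its arguments and ⊗ takes their sum. Working out the expression ((6 ⊗ -3) ⊕ (10 ⊗ -4)) gives 3.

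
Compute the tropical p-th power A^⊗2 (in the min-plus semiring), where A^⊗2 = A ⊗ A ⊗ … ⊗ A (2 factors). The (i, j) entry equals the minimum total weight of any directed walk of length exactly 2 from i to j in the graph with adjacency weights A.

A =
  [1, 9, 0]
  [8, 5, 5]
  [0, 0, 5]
A^⊗2 =
  [0, 0, 1]
  [5, 5, 8]
  [1, 5, 0]

Each entry (A^⊗2)_ij equals the minimum over all length-2 walks i = v_0 → v_1 → … → v_2 = j of Σ_t A[v_t][v_{t+1}]. For example, for (i, j) = (0, 2) we minimise over 3 possible intermediate vertex sequences; the minimum is 1, attained along the walk 0 → 0 → 2.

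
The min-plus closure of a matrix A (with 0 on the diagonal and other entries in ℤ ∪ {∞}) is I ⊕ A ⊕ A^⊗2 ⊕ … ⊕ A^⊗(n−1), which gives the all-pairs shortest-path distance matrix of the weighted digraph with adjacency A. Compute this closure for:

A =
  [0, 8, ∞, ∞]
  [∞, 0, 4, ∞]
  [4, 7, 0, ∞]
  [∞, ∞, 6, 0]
Closure =
  [0, 8, 12, ∞]
  [8, 0, 4, ∞]
  [4, 7, 0, ∞]
  [10, 13, 6, 0]

This is the Floyd-Warshall all-pairs shortest-path computation. For each intermediate vertex k = 0, 1, …, 3, update dist[i][j] ← min(dist[i][j], dist[i][k] + dist[k][j]). The final matrix gives, for each (i, j), the minimum total weight of any directed path from i to j (possibly empty when i = j).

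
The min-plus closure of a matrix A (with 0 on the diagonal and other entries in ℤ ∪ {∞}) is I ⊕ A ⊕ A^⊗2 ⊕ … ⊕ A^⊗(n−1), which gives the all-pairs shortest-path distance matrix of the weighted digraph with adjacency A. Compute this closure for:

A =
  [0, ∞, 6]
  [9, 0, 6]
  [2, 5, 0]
Closure =
  [0, 11, 6]
  [8, 0, 6]
  [2, 5, 0]

This is the Floyd-Warshall all-pairs shortest-path computation. For each intermediate vertex k = 0, 1, …, 2, update dist[i][j] ← min(dist[i][j], dist[i][k] + dist[k][j]). The final matrix gives, for each (i, j), the minimum total weight of any directed path from i to j (possibly empty when i = j).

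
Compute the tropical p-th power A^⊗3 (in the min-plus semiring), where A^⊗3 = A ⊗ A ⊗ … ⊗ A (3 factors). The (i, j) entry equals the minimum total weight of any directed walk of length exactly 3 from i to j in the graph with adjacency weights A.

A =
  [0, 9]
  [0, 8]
A^⊗3 =
  [0, 9]
  [0, 9]

Each entry (A^⊗3)_ij equals the minimum over all length-3 walks i = v_0 → v_1 → … → v_3 = j of Σ_t A[v_t][v_{t+1}]. For example, for (i, j) = (0, 1) we minimise over 4 possible intermediate vertex sequences; the minimum is 9, attained along the walk 0 → 0 → 0 → 1.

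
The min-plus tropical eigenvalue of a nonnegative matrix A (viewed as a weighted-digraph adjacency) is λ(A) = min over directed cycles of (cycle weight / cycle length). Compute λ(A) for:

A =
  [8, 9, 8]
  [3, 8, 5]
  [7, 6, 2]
λ(A) = 2

Enumerate directed cycles and compute their means (weight / length). Sample:
  cycle 0 → 0: weight = 8, length = 1, mean = 8/1 ≈ 8.000
  cycle 1 → 1: weight = 8, length = 1, mean = 8/1 ≈ 8.000
  cycle 2 → 2: weight = 2, length = 1, mean = 2/1 ≈ 2.000
  cycle 0 → 1 → 0: weight = 12, length = 2, mean = 12/2 ≈ 6.000
  cycle 0 → 2 → 0: weight = 15, length = 2, mean = 15/2 ≈ 7.500
  cycle 1 → 0 → 1: weight = 12, length = 2, mean = 12/2 ≈ 6.000
Minimum mean = 2.000, attained e.g. along the cycle 2 → 2 with weight 2 and length 1. So λ(A) = 2/1 = 2.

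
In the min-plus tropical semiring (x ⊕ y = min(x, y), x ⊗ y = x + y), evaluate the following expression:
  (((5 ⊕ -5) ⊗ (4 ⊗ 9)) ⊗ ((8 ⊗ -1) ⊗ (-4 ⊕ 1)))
(((5 ⊕ -5) ⊗ (4 ⊗ 9)) ⊗ ((8 ⊗ -1) ⊗ (-4 ⊕ 1))) = 11

Expand innermost to outermost. Recall ⊕ takes the minimum of its arguments and ⊗ takes their sum. Working out the expression (((5 ⊕ -5) ⊗ (4 ⊗ 9)) ⊗ ((8 ⊗ -1) ⊗ (-4 ⊕ 1))) gives 11.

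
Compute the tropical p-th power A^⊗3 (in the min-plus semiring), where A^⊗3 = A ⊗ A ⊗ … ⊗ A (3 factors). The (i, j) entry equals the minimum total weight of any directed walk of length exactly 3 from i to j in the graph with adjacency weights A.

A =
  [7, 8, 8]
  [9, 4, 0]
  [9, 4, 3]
A^⊗3 =
  [17, 12, 11]
  [12, 7, 4]
  [13, 8, 7]

Each entry (A^⊗3)_ij equals the minimum over all length-3 walks i = v_0 → v_1 → … → v_3 = j of Σ_t A[v_t][v_{t+1}]. For example, for (i, j) = (0, 2) we minimise over 9 possible intermediate vertex sequences; the minimum is 11, attained along the walk 0 → 1 → 2 → 2.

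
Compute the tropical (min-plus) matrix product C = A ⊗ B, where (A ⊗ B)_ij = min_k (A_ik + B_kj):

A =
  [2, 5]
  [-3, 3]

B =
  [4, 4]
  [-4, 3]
A ⊗ B =
  [1, 6]
  [-1, 1]

Apply the min-plus product entry-by-entry:
  C[0][0] = min over k of (A[0][0] + B[0][0] = 2 + 4 = 6, A[0][1] + B[1][0] = 5 + -4 = 1) = 1 (attained at k = 1)
  C[0][1] = min over k of (A[0][0] + B[0][1] = 2 + 4 = 6, A[0][1] + B[1][1] = 5 + 3 = 8) = 6 (attained at k = 0)
  C[1][0] = min over k of (A[1][0] + B[0][0] = -3 + 4 = 1, A[1][1] + B[1][0] = 3 + -4 = -1) = -1 (attained at k = 1)
  C[1][1] = min over k of (A[1][0] + B[0][1] = -3 + 4 = 1, A[1][1] + B[1][1] = 3 + 3 = 6) = 1 (attained at k = 0)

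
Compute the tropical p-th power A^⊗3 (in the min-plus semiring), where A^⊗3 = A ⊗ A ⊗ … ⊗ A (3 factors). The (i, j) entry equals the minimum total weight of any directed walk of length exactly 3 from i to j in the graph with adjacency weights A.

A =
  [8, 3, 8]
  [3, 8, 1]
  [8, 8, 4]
A^⊗3 =
  [12, 9, 8]
  [9, 12, 7]
  [14, 14, 12]

Each entry (A^⊗3)_ij equals the minimum over all length-3 walks i = v_0 → v_1 → … → v_3 = j of Σ_t A[v_t][v_{t+1}]. For example, for (i, j) = (0, 2) we minimise over 9 possible intermediate vertex sequences; the minimum is 8, attained along the walk 0 → 1 → 2 → 2.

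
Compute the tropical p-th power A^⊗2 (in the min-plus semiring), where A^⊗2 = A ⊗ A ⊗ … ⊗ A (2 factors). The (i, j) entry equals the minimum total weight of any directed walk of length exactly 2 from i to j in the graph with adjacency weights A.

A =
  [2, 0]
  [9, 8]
A^⊗2 =
  [4, 2]
  [11, 9]

Each entry (A^⊗2)_ij equals the minimum over all length-2 walks i = v_0 → v_1 → … → v_2 = j of Σ_t A[v_t][v_{t+1}]. For example, for (i, j) = (0, 1) we minimise over 2 possible intermediate vertex sequences; the minimum is 2, attained along the walk 0 → 0 → 1.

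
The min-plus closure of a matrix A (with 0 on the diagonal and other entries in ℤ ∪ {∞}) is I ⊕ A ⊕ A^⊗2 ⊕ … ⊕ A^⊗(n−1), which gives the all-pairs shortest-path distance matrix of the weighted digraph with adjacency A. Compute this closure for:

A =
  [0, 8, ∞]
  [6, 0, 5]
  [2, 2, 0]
Closure =
  [0, 8, 13]
  [6, 0, 5]
  [2, 2, 0]

This is the Floyd-Warshall all-pairs shortest-path computation. For each intermediate vertex k = 0, 1, …, 2, update dist[i][j] ← min(dist[i][j], dist[i][k] + dist[k][j]). The final matrix gives, for each (i, j), the minimum total weight of any directed path from i to j (possibly empty when i = j).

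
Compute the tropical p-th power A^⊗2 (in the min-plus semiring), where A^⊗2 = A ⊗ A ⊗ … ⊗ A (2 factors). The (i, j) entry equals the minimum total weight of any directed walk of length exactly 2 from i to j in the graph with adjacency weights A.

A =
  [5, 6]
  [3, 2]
A^⊗2 =
  [9, 8]
  [5, 4]

Each entry (A^⊗2)_ij equals the minimum over all length-2 walks i = v_0 → v_1 → … → v_2 = j of Σ_t A[v_t][v_{t+1}]. For example, for (i, j) = (0, 1) we minimise over 2 possible intermediate vertex sequences; the minimum is 8, attained along the walk 0 → 1 → 1.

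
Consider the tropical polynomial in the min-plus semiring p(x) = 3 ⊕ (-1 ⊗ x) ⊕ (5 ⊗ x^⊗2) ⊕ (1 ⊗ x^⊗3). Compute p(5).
p(5) = 3

A tropical monomial a ⊗ x^⊗i evaluates to a + i · x. Evaluating each term at x = 5:
  Term 0 contributes 3 + 0 · 5 = 3
  Term 1 contributes -1 + 1 · 5 = 4
  Term 2 contributes 5 + 2 · 5 = 15
  Term 3 contributes 1 + 3 · 5 = 16
p(5) = ⊕ of these = min[3, 4, 15, 16] = 3.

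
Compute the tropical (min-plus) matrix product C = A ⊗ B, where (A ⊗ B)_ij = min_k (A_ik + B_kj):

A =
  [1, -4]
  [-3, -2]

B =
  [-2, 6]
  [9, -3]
A ⊗ B =
  [-1, -7]
  [-5, -5]

Apply the min-plus product entry-by-entry:
  C[0][0] = min over k of (A[0][0] + B[0][0] = 1 + -2 = -1, A[0][1] + B[1][0] = -4 + 9 = 5) = -1 (attained at k = 0)
  C[0][1] = min over k of (A[0][0] + B[0][1] = 1 + 6 = 7, A[0][1] + B[1][1] = -4 + -3 = -7) = -7 (attained at k = 1)
  C[1][0] = min over k of (A[1][0] + B[0][0] = -3 + -2 = -5, A[1][1] + B[1][0] = -2 + 9 = 7) = -5 (attained at k = 0)
  C[1][1] = min over k of (A[1][0] + B[0][1] = -3 + 6 = 3, A[1][1] + B[1][1] = -2 + -3 = -5) = -5 (attained at k = 1)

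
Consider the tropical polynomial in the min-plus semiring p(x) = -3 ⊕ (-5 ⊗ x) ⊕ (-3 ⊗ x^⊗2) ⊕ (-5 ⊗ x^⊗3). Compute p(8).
p(8) = -3

A tropical monomial a ⊗ x^⊗i evaluates to a + i · x. Evaluating each term at x = 8:
  Term 0 contributes -3 + 0 · 8 = -3
  Term 1 contributes -5 + 1 · 8 = 3
  Term 2 contributes -3 + 2 · 8 = 13
  Term 3 contributes -5 + 3 · 8 = 19
p(8) = ⊕ of these = min[-3, 3, 13, 19] = -3.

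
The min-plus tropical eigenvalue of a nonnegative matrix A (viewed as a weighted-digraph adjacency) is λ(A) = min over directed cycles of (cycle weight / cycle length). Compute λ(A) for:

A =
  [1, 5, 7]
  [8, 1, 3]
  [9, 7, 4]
λ(A) = 1

Enumerate directed cycles and compute their means (weight / length). Sample:
  cycle 0 → 0: weight = 1, length = 1, mean = 1/1 ≈ 1.000
  cycle 1 → 1: weight = 1, length = 1, mean = 1/1 ≈ 1.000
  cycle 2 → 2: weight = 4, length = 1, mean = 4/1 ≈ 4.000
  cycle 0 → 1 → 0: weight = 13, length = 2, mean = 13/2 ≈ 6.500
  cycle 0 → 2 → 0: weight = 16, length = 2, mean = 16/2 ≈ 8.000
  cycle 1 → 0 → 1: weight = 13, length = 2, mean = 13/2 ≈ 6.500
Minimum mean = 1.000, attained e.g. along the cycle 0 → 0 with weight 1 and length 1. So λ(A) = 1/1 = 1.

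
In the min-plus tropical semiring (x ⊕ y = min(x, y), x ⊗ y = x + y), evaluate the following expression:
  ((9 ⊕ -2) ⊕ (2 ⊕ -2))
((9 ⊕ -2) ⊕ (2 ⊕ -2)) = -2

Expand innermost to outermost. Recall ⊕ takes the minimum of its arguments and ⊗ takes their sum. Working out the expression ((9 ⊕ -2) ⊕ (2 ⊕ -2)) gives -2.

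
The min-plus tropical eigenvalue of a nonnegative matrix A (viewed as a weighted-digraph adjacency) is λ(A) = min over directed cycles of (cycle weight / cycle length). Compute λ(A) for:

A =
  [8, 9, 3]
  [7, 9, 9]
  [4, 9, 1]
λ(A) = 1

Enumerate directed cycles and compute their means (weight / length). Sample:
  cycle 0 → 0: weight = 8, length = 1, mean = 8/1 ≈ 8.000
  cycle 1 → 1: weight = 9, length = 1, mean = 9/1 ≈ 9.000
  cycle 2 → 2: weight = 1, length = 1, mean = 1/1 ≈ 1.000
  cycle 0 → 1 → 0: weight = 16, length = 2, mean = 16/2 ≈ 8.000
  cycle 0 → 2 → 0: weight = 7, length = 2, mean = 7/2 ≈ 3.500
  cycle 1 → 0 → 1: weight = 16, length = 2, mean = 16/2 ≈ 8.000
Minimum mean = 1.000, attained e.g. along the cycle 2 → 2 with weight 1 and length 1. So λ(A) = 1/1 = 1.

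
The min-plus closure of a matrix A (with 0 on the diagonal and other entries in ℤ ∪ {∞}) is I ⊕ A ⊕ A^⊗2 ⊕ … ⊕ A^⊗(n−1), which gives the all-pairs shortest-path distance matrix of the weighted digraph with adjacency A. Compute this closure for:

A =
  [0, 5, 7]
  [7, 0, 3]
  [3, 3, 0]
Closure =
  [0, 5, 7]
  [6, 0, 3]
  [3, 3, 0]

This is the Floyd-Warshall all-pairs shortest-path computation. For each intermediate vertex k = 0, 1, …, 2, update dist[i][j] ← min(dist[i][j], dist[i][k] + dist[k][j]). The final matrix gives, for each (i, j), the minimum total weight of any directed path from i to j (possibly empty when i = j).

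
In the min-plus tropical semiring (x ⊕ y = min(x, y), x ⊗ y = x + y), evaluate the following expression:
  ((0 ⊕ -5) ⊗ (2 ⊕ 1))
((0 ⊕ -5) ⊗ (2 ⊕ 1)) = -4

Expand innermost to outermost. Recall ⊕ takes the minimum of its arguments and ⊗ takes their sum. Working out the expression ((0 ⊕ -5) ⊗ (2 ⊕ 1)) gives -4.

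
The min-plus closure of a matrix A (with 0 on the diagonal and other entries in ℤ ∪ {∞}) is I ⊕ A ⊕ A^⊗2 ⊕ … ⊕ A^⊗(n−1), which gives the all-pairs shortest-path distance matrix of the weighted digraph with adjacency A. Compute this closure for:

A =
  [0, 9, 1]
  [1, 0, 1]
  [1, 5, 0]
Closure =
  [0, 6, 1]
  [1, 0, 1]
  [1, 5, 0]

This is the Floyd-Warshall all-pairs shortest-path computation. For each intermediate vertex k = 0, 1, …, 2, update dist[i][j] ← min(dist[i][j], dist[i][k] + dist[k][j]). The final matrix gives, for each (i, j), the minimum total weight of any directed path from i to j (possibly empty when i = j).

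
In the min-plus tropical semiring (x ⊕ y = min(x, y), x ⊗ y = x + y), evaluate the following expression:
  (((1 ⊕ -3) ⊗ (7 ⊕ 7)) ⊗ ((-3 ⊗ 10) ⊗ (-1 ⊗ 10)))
(((1 ⊕ -3) ⊗ (7 ⊕ 7)) ⊗ ((-3 ⊗ 10) ⊗ (-1 ⊗ 10))) = 20

Expand innermost to outermost. Recall ⊕ takes the minimum of its arguments and ⊗ takes their sum. Working out the expression (((1 ⊕ -3) ⊗ (7 ⊕ 7)) ⊗ ((-3 ⊗ 10) ⊗ (-1 ⊗ 10))) gives 20.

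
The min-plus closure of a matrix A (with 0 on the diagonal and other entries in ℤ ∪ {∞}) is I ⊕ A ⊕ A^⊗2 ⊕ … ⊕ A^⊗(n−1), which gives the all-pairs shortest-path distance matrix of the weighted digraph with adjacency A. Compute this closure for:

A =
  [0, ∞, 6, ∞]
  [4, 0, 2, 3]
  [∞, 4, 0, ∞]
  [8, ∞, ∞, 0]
Closure =
  [0, 10, 6, 13]
  [4, 0, 2, 3]
  [8, 4, 0, 7]
  [8, 18, 14, 0]

This is the Floyd-Warshall all-pairs shortest-path computation. For each intermediate vertex k = 0, 1, …, 3, update dist[i][j] ← min(dist[i][j], dist[i][k] + dist[k][j]). The final matrix gives, for each (i, j), the minimum total weight of any directed path from i to j (possibly empty when i = j).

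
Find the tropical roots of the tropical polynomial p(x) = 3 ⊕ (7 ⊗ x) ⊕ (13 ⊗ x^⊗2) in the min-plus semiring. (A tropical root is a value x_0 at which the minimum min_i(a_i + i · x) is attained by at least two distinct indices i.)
Roots: {-6, -4}

Each tropical root is a break point of the lower envelope of the lines y = a_i + i · x (there are 3 lines, with slopes 0, 1, ..., 2). Only the lines that attain the minimum somewhere contribute to roots; other lines are dominated. Here the surviving (envelope) indices are i = 2, i = 1, i = 0.
Intersections between consecutive envelope lines give the roots: for adjacent envelope indices i < j the intersection is x = (a_i − a_j) / (j − i). Reading off the sorted break points: {-6, -4}.
Verification: at each break x_0, at least two indices attain the minimum of min_i(a_i + i · x_0).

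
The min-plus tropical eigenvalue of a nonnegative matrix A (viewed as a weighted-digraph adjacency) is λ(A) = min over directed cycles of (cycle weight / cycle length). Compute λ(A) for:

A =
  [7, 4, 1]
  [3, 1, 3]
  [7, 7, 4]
λ(A) = 1

Enumerate directed cycles and compute their means (weight / length). Sample:
  cycle 0 → 0: weight = 7, length = 1, mean = 7/1 ≈ 7.000
  cycle 1 → 1: weight = 1, length = 1, mean = 1/1 ≈ 1.000
  cycle 2 → 2: weight = 4, length = 1, mean = 4/1 ≈ 4.000
  cycle 0 → 1 → 0: weight = 7, length = 2, mean = 7/2 ≈ 3.500
  cycle 0 → 2 → 0: weight = 8, length = 2, mean = 8/2 ≈ 4.000
  cycle 1 → 0 → 1: weight = 7, length = 2, mean = 7/2 ≈ 3.500
Minimum mean = 1.000, attained e.g. along the cycle 1 → 1 with weight 1 and length 1. So λ(A) = 1/1 = 1.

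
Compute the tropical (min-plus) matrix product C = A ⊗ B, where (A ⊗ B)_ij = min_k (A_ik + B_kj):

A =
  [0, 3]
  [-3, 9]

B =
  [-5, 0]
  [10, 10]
A ⊗ B =
  [-5, 0]
  [-8, -3]

Apply the min-plus product entry-by-entry:
  C[0][0] = min over k of (A[0][0] + B[0][0] = 0 + -5 = -5, A[0][1] + B[1][0] = 3 + 10 = 13) = -5 (attained at k = 0)
  C[0][1] = min over k of (A[0][0] + B[0][1] = 0 + 0 = 0, A[0][1] + B[1][1] = 3 + 10 = 13) = 0 (attained at k = 0)
  C[1][0] = min over k of (A[1][0] + B[0][0] = -3 + -5 = -8, A[1][1] + B[1][0] = 9 + 10 = 19) = -8 (attained at k = 0)
  C[1][1] = min over k of (A[1][0] + B[0][1] = -3 + 0 = -3, A[1][1] + B[1][1] = 9 + 10 = 19) = -3 (attained at k = 0)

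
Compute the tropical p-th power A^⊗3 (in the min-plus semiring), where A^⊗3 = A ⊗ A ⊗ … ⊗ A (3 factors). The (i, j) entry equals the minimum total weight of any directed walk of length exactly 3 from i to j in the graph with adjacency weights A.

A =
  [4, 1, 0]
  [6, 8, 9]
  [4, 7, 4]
A^⊗3 =
  [8, 5, 4]
  [10, 11, 10]
  [8, 9, 8]

Each entry (A^⊗3)_ij equals the minimum over all length-3 walks i = v_0 → v_1 → … → v_3 = j of Σ_t A[v_t][v_{t+1}]. For example, for (i, j) = (0, 2) we minimise over 9 possible intermediate vertex sequences; the minimum is 4, attained along the walk 0 → 2 → 0 → 2.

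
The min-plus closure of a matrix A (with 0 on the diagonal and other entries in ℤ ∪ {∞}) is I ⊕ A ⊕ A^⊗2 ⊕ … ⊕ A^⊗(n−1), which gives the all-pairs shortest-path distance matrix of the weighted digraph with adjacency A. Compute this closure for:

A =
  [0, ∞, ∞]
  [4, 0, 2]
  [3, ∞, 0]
Closure =
  [0, ∞, ∞]
  [4, 0, 2]
  [3, ∞, 0]

This is the Floyd-Warshall all-pairs shortest-path computation. For each intermediate vertex k = 0, 1, …, 2, update dist[i][j] ← min(dist[i][j], dist[i][k] + dist[k][j]). The final matrix gives, for each (i, j), the minimum total weight of any directed path from i to j (possibly empty when i = j).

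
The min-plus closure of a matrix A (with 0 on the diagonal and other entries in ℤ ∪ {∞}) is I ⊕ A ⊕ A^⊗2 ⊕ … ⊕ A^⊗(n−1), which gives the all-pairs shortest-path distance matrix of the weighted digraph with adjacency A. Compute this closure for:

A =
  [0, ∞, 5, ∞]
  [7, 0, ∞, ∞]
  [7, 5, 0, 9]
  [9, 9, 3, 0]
Closure =
  [0, 10, 5, 14]
  [7, 0, 12, 21]
  [7, 5, 0, 9]
  [9, 8, 3, 0]

This is the Floyd-Warshall all-pairs shortest-path computation. For each intermediate vertex k = 0, 1, …, 3, update dist[i][j] ← min(dist[i][j], dist[i][k] + dist[k][j]). The final matrix gives, for each (i, j), the minimum total weight of any directed path from i to j (possibly empty when i = j).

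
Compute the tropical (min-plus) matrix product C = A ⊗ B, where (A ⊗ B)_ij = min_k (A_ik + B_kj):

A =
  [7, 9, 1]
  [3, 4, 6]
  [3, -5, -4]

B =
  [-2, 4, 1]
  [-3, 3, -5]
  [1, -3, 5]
A ⊗ B =
  [2, -2, 4]
  [1, 3, -1]
  [-8, -7, -10]

Apply the min-plus product entry-by-entry:
  C[0][0] = min over k of (A[0][0] + B[0][0] = 7 + -2 = 5, A[0][1] + B[1][0] = 9 + -3 = 6, A[0][2] + B[2][0] = 1 + 1 = 2) = 2 (attained at k = 2)
  C[0][1] = min over k of (A[0][0] + B[0][1] = 7 + 4 = 11, A[0][1] + B[1][1] = 9 + 3 = 12, A[0][2] + B[2][1] = 1 + -3 = -2) = -2 (attained at k = 2)
  C[0][2] = min over k of (A[0][0] + B[0][2] = 7 + 1 = 8, A[0][1] + B[1][2] = 9 + -5 = 4, A[0][2] + B[2][2] = 1 + 5 = 6) = 4 (attained at k = 1)
  C[1][0] = min over k of (A[1][0] + B[0][0] = 3 + -2 = 1, A[1][1] + B[1][0] = 4 + -3 = 1, A[1][2] + B[2][0] = 6 + 1 = 7) = 1 (attained at k = 0)
  C[1][1] = min over k of (A[1][0] + B[0][1] = 3 + 4 = 7, A[1][1] + B[1][1] = 4 + 3 = 7, A[1][2] + B[2][1] = 6 + -3 = 3) = 3 (attained at k = 2)
  C[1][2] = min over k of (A[1][0] + B[0][2] = 3 + 1 = 4, A[1][1] + B[1][2] = 4 + -5 = -1, A[1][2] + B[2][2] = 6 + 5 = 11) = -1 (attained at k = 1)
  C[2][0] = min over k of (A[2][0] + B[0][0] = 3 + -2 = 1, A[2][1] + B[1][0] = -5 + -3 = -8, A[2][2] + B[2][0] = -4 + 1 = -3) = -8 (attained at k = 1)
  C[2][1] = min over k of (A[2][0] + B[0][1] = 3 + 4 = 7, A[2][1] + B[1][1] = -5 + 3 = -2, A[2][2] + B[2][1] = -4 + -3 = -7) = -7 (attained at k = 2)
  C[2][2] = min over k of (A[2][0] + B[0][2] = 3 + 1 = 4, A[2][1] + B[1][2] = -5 + -5 = -10, A[2][2] + B[2][2] = -4 + 5 = 1) = -10 (attained at k = 1)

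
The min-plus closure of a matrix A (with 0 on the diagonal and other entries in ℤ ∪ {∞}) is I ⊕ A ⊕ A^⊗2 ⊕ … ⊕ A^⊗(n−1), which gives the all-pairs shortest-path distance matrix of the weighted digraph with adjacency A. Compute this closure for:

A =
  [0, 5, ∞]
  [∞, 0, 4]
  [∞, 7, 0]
Closure =
  [0, 5, 9]
  [∞, 0, 4]
  [∞, 7, 0]

This is the Floyd-Warshall all-pairs shortest-path computation. For each intermediate vertex k = 0, 1, …, 2, update dist[i][j] ← min(dist[i][j], dist[i][k] + dist[k][j]). The final matrix gives, for each (i, j), the minimum total weight of any directed path from i to j (possibly empty when i = j).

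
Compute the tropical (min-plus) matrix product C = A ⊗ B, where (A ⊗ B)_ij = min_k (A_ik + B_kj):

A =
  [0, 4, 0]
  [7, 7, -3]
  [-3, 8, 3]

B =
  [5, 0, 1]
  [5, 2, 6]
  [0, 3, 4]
A ⊗ B =
  [0, 0, 1]
  [-3, 0, 1]
  [2, -3, -2]

Apply the min-plus product entry-by-entry:
  C[0][0] = min over k of (A[0][0] + B[0][0] = 0 + 5 = 5, A[0][1] + B[1][0] = 4 + 5 = 9, A[0][2] + B[2][0] = 0 + 0 = 0) = 0 (attained at k = 2)
  C[0][1] = min over k of (A[0][0] + B[0][1] = 0 + 0 = 0, A[0][1] + B[1][1] = 4 + 2 = 6, A[0][2] + B[2][1] = 0 + 3 = 3) = 0 (attained at k = 0)
  C[0][2] = min over k of (A[0][0] + B[0][2] = 0 + 1 = 1, A[0][1] + B[1][2] = 4 + 6 = 10, A[0][2] + B[2][2] = 0 + 4 = 4) = 1 (attained at k = 0)
  C[1][0] = min over k of (A[1][0] + B[0][0] = 7 + 5 = 12, A[1][1] + B[1][0] = 7 + 5 = 12, A[1][2] + B[2][0] = -3 + 0 = -3) = -3 (attained at k = 2)
  C[1][1] = min over k of (A[1][0] + B[0][1] = 7 + 0 = 7, A[1][1] + B[1][1] = 7 + 2 = 9, A[1][2] + B[2][1] = -3 + 3 = 0) = 0 (attained at k = 2)
  C[1][2] = min over k of (A[1][0] + B[0][2] = 7 + 1 = 8, A[1][1] + B[1][2] = 7 + 6 = 13, A[1][2] + B[2][2] = -3 + 4 = 1) = 1 (attained at k = 2)
  C[2][0] = min over k of (A[2][0] + B[0][0] = -3 + 5 = 2, A[2][1] + B[1][0] = 8 + 5 = 13, A[2][2] + B[2][0] = 3 + 0 = 3) = 2 (attained at k = 0)
  C[2][1] = min over k of (A[2][0] + B[0][1] = -3 + 0 = -3, A[2][1] + B[1][1] = 8 + 2 = 10, A[2][2] + B[2][1] = 3 + 3 = 6) = -3 (attained at k = 0)
  C[2][2] = min over k of (A[2][0] + B[0][2] = -3 + 1 = -2, A[2][1] + B[1][2] = 8 + 6 = 14, A[2][2] + B[2][2] = 3 + 4 = 7) = -2 (attained at k = 0)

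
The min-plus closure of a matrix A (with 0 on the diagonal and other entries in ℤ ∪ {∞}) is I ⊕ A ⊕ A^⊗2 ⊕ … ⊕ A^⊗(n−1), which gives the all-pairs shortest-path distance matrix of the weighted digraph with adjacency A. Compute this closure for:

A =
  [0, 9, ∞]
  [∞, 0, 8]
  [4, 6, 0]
Closure =
  [0, 9, 17]
  [12, 0, 8]
  [4, 6, 0]

This is the Floyd-Warshall all-pairs shortest-path computation. For each intermediate vertex k = 0, 1, …, 2, update dist[i][j] ← min(dist[i][j], dist[i][k] + dist[k][j]). The final matrix gives, for each (i, j), the minimum total weight of any directed path from i to j (possibly empty when i = j).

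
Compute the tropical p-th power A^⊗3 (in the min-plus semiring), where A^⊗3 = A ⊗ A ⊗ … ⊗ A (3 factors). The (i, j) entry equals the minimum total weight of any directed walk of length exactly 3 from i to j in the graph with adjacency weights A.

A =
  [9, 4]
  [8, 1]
A^⊗3 =
  [13, 6]
  [10, 3]

Each entry (A^⊗3)_ij equals the minimum over all length-3 walks i = v_0 → v_1 → … → v_3 = j of Σ_t A[v_t][v_{t+1}]. For example, for (i, j) = (0, 1) we minimise over 4 possible intermediate vertex sequences; the minimum is 6, attained along the walk 0 → 1 → 1 → 1.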